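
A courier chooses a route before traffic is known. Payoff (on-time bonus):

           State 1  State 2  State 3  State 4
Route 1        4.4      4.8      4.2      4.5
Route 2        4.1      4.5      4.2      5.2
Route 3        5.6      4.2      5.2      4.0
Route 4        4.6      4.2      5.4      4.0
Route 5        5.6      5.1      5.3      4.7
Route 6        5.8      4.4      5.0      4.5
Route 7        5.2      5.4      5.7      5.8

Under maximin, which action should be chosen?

Route 7

Row minima: Route 1=4.2, Route 2=4.1, Route 3=4.0, Route 4=4.0, Route 5=4.7, Route 6=4.4, Route 7=5.2
Best worst-case = 5.2 → Route 7.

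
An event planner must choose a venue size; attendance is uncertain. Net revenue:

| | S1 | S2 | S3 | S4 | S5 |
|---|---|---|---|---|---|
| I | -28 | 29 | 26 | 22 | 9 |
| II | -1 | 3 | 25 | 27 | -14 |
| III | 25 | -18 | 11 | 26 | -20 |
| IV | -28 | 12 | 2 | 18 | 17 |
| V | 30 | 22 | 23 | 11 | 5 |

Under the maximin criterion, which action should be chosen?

V

Row minima: I=-28, II=-14, III=-20, IV=-28, V=5
Best worst-case = 5 → V.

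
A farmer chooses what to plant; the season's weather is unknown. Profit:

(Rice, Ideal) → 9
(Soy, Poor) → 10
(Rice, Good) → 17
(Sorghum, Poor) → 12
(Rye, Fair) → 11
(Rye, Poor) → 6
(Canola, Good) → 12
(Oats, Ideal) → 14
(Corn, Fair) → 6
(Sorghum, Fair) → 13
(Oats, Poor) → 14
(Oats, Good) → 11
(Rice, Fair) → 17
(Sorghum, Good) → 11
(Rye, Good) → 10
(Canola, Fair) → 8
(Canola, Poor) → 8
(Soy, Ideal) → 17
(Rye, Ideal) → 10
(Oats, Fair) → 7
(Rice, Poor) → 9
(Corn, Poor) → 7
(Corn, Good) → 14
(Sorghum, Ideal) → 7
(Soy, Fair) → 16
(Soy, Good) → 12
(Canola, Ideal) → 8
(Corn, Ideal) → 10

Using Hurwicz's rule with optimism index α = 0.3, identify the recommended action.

Corn: 0.3·14 + 0.7·6 = 8.4
Sorghum: 0.3·13 + 0.7·7 = 8.8
Rye: 0.3·11 + 0.7·6 = 7.5
Oats: 0.3·14 + 0.7·7 = 9.1
Soy: 0.3·17 + 0.7·10 = 12.1
Rice: 0.3·17 + 0.7·9 = 11.4
Canola: 0.3·12 + 0.7·8 = 9.2
Highest Hurwicz score = 12.1 → Soy.

Soy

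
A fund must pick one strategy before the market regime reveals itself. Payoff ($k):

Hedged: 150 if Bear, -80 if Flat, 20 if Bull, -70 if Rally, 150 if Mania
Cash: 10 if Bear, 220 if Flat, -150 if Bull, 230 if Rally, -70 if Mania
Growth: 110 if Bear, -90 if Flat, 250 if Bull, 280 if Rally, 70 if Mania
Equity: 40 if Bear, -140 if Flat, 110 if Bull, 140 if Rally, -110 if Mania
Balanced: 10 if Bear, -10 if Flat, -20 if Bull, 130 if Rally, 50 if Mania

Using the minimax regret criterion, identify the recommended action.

Column bests: Bear=150, Flat=220, Bull=250, Rally=280, Mania=150.
Hedged regrets: 0, 300, 230, 350, 0 → max 350
Cash regrets: 140, 0, 400, 50, 220 → max 400
Growth regrets: 40, 310, 0, 0, 80 → max 310
Equity regrets: 110, 360, 140, 140, 260 → max 360
Balanced regrets: 140, 230, 270, 150, 100 → max 270
Smallest max regret = 270 → Balanced.

Balanced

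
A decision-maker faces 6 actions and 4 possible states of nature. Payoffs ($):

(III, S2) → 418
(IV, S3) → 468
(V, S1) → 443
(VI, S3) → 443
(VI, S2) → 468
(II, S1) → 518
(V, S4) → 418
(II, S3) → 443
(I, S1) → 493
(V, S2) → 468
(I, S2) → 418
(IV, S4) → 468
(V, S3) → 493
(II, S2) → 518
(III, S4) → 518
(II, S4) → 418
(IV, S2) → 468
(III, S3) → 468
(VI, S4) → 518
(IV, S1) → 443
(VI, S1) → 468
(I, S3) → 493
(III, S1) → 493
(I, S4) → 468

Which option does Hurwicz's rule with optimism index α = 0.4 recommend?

I: 0.4·493 + 0.6·418 = 448
II: 0.4·518 + 0.6·418 = 458
III: 0.4·518 + 0.6·418 = 458
IV: 0.4·468 + 0.6·443 = 453
V: 0.4·493 + 0.6·418 = 448
VI: 0.4·518 + 0.6·443 = 473
Highest Hurwicz score = 473 → VI.

VI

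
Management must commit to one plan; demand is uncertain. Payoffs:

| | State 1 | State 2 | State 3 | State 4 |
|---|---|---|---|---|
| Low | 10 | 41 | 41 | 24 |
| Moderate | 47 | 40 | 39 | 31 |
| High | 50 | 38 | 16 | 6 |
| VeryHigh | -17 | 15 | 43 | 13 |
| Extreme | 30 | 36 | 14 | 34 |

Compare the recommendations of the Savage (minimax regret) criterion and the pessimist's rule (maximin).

minimax regret → Moderate; maximin → Moderate (agree)

Column bests: State 1=50, State 2=41, State 3=43, State 4=34.
Low regrets: 40, 0, 2, 10 → max 40
Moderate regrets: 3, 1, 4, 3 → max 4
High regrets: 0, 3, 27, 28 → max 28
VeryHigh regrets: 67, 26, 0, 21 → max 67
Extreme regrets: 20, 5, 29, 0 → max 29
Smallest max regret = 4 → Moderate.
Row minima: Low=10, Moderate=31, High=6, VeryHigh=-17, Extreme=14
Best worst-case = 31 → Moderate.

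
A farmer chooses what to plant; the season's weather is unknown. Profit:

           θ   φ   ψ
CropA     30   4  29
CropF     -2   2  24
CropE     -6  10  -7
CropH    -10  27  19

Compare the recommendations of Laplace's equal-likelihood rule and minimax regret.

laplace → CropA; minimax regret → CropA (agree)

Row averages: CropA=21, CropF=8, CropE=-1, CropH=12
Highest average = 21 → CropA.
Column bests: θ=30, φ=27, ψ=29.
CropA regrets: 0, 23, 0 → max 23
CropF regrets: 32, 25, 5 → max 32
CropE regrets: 36, 17, 36 → max 36
CropH regrets: 40, 0, 10 → max 40
Smallest max regret = 23 → CropA.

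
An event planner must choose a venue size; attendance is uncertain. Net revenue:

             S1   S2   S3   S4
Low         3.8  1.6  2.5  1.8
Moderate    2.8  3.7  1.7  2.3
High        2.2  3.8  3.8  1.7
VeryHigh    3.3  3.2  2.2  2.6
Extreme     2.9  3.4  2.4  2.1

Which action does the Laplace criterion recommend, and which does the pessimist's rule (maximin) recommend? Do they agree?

Row averages: Low=2.425, Moderate=2.625, High=2.875, VeryHigh=2.825, Extreme=2.7
Highest average = 2.875 → High.
Row minima: Low=1.6, Moderate=1.7, High=1.7, VeryHigh=2.2, Extreme=2.1
Best worst-case = 2.2 → VeryHigh.

laplace → High; maximin → VeryHigh (disagree)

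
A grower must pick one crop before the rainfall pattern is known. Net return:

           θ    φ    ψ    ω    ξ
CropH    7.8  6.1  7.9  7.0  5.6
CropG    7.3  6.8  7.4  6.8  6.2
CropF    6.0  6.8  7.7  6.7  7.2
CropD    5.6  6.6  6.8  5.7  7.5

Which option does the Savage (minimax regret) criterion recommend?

CropG

Column bests: θ=7.8, φ=6.8, ψ=7.9, ω=7.0, ξ=7.5.
CropH regrets: 0.0, 0.7, 0.0, 0.0, 1.9 → max 1.9
CropG regrets: 0.5, 0.0, 0.5, 0.2, 1.3 → max 1.3
CropF regrets: 1.8, 0.0, 0.2, 0.3, 0.3 → max 1.8
CropD regrets: 2.2, 0.2, 1.1, 1.3, 0.0 → max 2.2
Smallest max regret = 1.3 → CropG.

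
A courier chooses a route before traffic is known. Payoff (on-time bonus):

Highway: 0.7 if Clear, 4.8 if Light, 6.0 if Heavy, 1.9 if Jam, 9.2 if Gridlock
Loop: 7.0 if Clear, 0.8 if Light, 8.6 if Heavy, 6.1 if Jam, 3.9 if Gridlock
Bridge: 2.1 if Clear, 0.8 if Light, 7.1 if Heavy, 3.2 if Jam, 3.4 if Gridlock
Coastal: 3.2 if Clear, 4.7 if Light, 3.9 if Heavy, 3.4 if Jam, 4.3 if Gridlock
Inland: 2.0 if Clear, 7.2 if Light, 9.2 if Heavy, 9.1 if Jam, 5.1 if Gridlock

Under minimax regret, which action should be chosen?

Column bests: Clear=7.0, Light=7.2, Heavy=9.2, Jam=9.1, Gridlock=9.2.
Highway regrets: 6.3, 2.4, 3.2, 7.2, 0.0 → max 7.2
Loop regrets: 0.0, 6.4, 0.6, 3.0, 5.3 → max 6.4
Bridge regrets: 4.9, 6.4, 2.1, 5.9, 5.8 → max 6.4
Coastal regrets: 3.8, 2.5, 5.3, 5.7, 4.9 → max 5.7
Inland regrets: 5.0, 0.0, 0.0, 0.0, 4.1 → max 5.0
Smallest max regret = 5.0 → Inland.

Inland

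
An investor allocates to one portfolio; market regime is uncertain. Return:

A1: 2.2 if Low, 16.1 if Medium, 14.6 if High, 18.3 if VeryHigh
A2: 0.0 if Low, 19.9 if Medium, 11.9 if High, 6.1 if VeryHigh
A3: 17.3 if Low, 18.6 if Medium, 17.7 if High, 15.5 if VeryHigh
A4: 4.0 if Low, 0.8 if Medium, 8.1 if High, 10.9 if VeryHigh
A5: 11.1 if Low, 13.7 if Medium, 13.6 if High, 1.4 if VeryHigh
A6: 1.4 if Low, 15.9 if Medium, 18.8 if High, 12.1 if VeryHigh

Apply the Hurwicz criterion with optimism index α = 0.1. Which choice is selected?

A1: 0.1·18.3 + 0.9·2.2 = 3.81
A2: 0.1·19.9 + 0.9·0.0 = 1.99
A3: 0.1·18.6 + 0.9·15.5 = 15.81
A4: 0.1·10.9 + 0.9·0.8 = 1.81
A5: 0.1·13.7 + 0.9·1.4 = 2.63
A6: 0.1·18.8 + 0.9·1.4 = 3.14
Highest Hurwicz score = 15.81 → A3.

A3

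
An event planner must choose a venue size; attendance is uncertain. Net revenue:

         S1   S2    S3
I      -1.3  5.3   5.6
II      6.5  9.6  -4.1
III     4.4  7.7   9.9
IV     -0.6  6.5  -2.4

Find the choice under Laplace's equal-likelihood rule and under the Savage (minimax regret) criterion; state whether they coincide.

laplace → III; minimax regret → III (agree)

Row averages: I=3.2, II=4, III=22/3, IV=7/6
Highest average = 22/3 → III.
Column bests: S1=6.5, S2=9.6, S3=9.9.
I regrets: 7.8, 4.3, 4.3 → max 7.8
II regrets: 0.0, 0.0, 14.0 → max 14.0
III regrets: 2.1, 1.9, 0.0 → max 2.1
IV regrets: 7.1, 3.1, 12.3 → max 12.3
Smallest max regret = 2.1 → III.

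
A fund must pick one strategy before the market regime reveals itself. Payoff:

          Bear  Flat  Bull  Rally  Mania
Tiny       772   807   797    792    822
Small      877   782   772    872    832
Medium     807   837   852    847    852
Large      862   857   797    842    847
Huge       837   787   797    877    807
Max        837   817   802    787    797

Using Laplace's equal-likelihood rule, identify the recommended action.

Row averages: Tiny=798, Small=827, Medium=839, Large=841, Huge=821, Max=808
Highest average = 841 → Large.

Large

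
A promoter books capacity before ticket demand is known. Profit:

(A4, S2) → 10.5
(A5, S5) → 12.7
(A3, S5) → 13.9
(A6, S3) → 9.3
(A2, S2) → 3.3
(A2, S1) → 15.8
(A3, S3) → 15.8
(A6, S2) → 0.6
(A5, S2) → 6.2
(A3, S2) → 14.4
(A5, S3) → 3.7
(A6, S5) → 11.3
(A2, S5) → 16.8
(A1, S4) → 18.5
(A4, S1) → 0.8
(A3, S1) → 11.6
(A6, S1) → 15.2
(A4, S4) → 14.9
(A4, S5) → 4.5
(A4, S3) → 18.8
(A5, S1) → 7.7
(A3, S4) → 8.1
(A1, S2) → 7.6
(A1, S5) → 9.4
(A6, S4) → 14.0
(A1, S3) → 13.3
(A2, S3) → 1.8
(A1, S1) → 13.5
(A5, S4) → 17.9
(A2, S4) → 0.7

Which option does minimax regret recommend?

Column bests: S1=15.8, S2=14.4, S3=18.8, S4=18.5, S5=16.8.
A1 regrets: 2.3, 6.8, 5.5, 0.0, 7.4 → max 7.4
A2 regrets: 0.0, 11.1, 17.0, 17.8, 0.0 → max 17.8
A3 regrets: 4.2, 0.0, 3.0, 10.4, 2.9 → max 10.4
A4 regrets: 15.0, 3.9, 0.0, 3.6, 12.3 → max 15.0
A5 regrets: 8.1, 8.2, 15.1, 0.6, 4.1 → max 15.1
A6 regrets: 0.6, 13.8, 9.5, 4.5, 5.5 → max 13.8
Smallest max regret = 7.4 → A1.

A1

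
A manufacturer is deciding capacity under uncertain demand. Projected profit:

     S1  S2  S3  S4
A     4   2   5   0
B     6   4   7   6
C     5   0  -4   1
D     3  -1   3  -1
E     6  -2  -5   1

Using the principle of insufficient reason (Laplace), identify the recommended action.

B

Row averages: A=2.75, B=5.75, C=0.5, D=1, E=0
Highest average = 5.75 → B.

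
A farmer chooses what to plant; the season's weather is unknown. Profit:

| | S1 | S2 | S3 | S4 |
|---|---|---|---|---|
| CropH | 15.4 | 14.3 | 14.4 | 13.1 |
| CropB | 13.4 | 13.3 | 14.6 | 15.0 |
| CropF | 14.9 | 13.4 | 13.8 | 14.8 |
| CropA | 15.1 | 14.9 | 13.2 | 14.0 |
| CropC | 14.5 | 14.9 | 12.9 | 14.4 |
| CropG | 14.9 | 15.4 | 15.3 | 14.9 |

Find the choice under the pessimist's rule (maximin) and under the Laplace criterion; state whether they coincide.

Row minima: CropH=13.1, CropB=13.3, CropF=13.4, CropA=13.2, CropC=12.9, CropG=14.9
Best worst-case = 14.9 → CropG.
Row averages: CropH=14.3, CropB=14.075, CropF=14.225, CropA=14.3, CropC=14.175, CropG=15.125
Highest average = 15.125 → CropG.

maximin → CropG; laplace → CropG (agree)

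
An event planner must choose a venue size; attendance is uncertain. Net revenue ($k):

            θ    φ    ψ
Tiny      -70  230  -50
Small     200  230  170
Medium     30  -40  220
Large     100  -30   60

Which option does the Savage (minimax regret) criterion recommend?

Column bests: θ=200, φ=230, ψ=220.
Tiny regrets: 270, 0, 270 → max 270
Small regrets: 0, 0, 50 → max 50
Medium regrets: 170, 270, 0 → max 270
Large regrets: 100, 260, 160 → max 260
Smallest max regret = 50 → Small.

Small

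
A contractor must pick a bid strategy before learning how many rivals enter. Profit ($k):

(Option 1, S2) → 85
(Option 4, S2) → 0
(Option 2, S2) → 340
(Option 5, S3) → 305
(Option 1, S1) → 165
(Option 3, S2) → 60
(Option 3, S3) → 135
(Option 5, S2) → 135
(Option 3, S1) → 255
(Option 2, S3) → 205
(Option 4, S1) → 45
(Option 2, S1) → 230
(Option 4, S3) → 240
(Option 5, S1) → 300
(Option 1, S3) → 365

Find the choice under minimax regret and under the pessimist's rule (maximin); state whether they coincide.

minimax regret → Option 2; maximin → Option 2 (agree)

Column bests: S1=300, S2=340, S3=365.
Option 1 regrets: 135, 255, 0 → max 255
Option 2 regrets: 70, 0, 160 → max 160
Option 3 regrets: 45, 280, 230 → max 280
Option 4 regrets: 255, 340, 125 → max 340
Option 5 regrets: 0, 205, 60 → max 205
Smallest max regret = 160 → Option 2.
Row minima: Option 1=85, Option 2=205, Option 3=60, Option 4=0, Option 5=135
Best worst-case = 205 → Option 2.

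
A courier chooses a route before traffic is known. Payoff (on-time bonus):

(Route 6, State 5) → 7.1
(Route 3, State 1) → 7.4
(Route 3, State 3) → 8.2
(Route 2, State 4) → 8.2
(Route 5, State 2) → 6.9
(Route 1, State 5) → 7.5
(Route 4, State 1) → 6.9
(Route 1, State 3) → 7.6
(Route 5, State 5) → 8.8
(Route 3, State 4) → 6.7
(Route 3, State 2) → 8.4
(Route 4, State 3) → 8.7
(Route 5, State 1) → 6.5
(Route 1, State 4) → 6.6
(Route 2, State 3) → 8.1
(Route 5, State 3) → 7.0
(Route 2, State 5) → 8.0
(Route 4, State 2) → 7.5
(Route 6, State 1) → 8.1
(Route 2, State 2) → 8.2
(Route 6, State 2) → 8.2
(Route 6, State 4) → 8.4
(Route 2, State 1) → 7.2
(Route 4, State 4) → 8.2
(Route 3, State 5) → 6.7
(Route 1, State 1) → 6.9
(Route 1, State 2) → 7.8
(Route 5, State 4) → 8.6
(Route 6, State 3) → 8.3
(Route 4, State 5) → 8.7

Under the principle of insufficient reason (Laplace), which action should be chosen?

Row averages: Route 1=7.28, Route 2=7.94, Route 3=7.48, Route 4=8, Route 5=7.56, Route 6=8.02
Highest average = 8.02 → Route 6.

Route 6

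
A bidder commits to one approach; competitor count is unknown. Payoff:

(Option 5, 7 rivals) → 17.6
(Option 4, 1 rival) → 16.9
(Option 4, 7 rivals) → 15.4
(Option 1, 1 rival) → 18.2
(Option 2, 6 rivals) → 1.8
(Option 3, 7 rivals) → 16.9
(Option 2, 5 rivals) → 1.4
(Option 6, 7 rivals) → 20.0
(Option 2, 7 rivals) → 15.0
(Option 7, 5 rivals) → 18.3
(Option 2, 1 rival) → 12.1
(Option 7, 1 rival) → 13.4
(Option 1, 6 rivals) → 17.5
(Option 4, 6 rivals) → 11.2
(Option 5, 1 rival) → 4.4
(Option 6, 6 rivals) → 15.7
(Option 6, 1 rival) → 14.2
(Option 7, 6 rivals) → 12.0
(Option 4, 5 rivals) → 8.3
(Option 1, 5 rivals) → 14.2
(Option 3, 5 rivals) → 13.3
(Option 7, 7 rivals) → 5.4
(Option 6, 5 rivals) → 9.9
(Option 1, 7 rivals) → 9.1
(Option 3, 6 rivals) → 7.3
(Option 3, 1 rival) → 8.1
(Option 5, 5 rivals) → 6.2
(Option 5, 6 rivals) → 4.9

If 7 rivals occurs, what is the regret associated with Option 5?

2.4

Best payoff under 7 rivals is 20.0.
Regret = 20.0 − 17.6 = 2.4.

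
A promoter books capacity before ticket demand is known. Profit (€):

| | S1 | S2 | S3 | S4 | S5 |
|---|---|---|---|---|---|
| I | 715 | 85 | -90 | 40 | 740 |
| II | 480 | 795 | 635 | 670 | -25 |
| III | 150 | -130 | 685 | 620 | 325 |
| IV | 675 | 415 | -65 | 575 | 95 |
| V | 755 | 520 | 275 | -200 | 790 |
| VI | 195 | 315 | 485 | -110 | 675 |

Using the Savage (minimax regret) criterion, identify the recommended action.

IV

Column bests: S1=755, S2=795, S3=685, S4=670, S5=790.
I regrets: 40, 710, 775, 630, 50 → max 775
II regrets: 275, 0, 50, 0, 815 → max 815
III regrets: 605, 925, 0, 50, 465 → max 925
IV regrets: 80, 380, 750, 95, 695 → max 750
V regrets: 0, 275, 410, 870, 0 → max 870
VI regrets: 560, 480, 200, 780, 115 → max 780
Smallest max regret = 750 → IV.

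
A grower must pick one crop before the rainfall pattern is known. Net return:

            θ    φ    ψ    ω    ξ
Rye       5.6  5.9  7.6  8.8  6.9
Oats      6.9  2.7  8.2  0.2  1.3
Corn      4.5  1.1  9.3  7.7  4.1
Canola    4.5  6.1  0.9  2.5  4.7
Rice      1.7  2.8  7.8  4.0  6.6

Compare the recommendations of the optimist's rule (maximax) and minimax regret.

Row maxima: Rye=8.8, Oats=8.2, Corn=9.3, Canola=6.1, Rice=7.8
Best best-case = 9.3 → Corn.
Column bests: θ=6.9, φ=6.1, ψ=9.3, ω=8.8, ξ=6.9.
Rye regrets: 1.3, 0.2, 1.7, 0.0, 0.0 → max 1.7
Oats regrets: 0.0, 3.4, 1.1, 8.6, 5.6 → max 8.6
Corn regrets: 2.4, 5.0, 0.0, 1.1, 2.8 → max 5.0
Canola regrets: 2.4, 0.0, 8.4, 6.3, 2.2 → max 8.4
Rice regrets: 5.2, 3.3, 1.5, 4.8, 0.3 → max 5.2
Smallest max regret = 1.7 → Rye.

maximax → Corn; minimax regret → Rye (disagree)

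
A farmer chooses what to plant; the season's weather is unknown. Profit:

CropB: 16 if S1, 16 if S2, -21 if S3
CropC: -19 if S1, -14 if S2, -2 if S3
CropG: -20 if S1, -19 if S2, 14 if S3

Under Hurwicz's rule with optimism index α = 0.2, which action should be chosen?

CropB: 0.2·16 + 0.8·(-21) = -13.6
CropC: 0.2·(-2) + 0.8·(-19) = -15.6
CropG: 0.2·14 + 0.8·(-20) = -13.2
Highest Hurwicz score = -13.2 → CropG.

CropG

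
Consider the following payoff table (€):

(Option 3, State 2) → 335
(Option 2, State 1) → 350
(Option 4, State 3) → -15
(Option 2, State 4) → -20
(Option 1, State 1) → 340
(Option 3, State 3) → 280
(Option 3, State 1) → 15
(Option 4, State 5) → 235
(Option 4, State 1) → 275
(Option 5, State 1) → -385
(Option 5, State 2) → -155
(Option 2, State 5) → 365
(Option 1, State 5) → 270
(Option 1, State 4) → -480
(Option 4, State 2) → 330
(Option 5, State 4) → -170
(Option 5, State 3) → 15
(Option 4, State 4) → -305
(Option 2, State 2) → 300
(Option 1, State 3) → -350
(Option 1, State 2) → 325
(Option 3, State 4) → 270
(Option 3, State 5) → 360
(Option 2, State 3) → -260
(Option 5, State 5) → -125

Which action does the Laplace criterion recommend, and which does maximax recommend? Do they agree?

laplace → Option 3; maximax → Option 2 (disagree)

Row averages: Option 1=21, Option 2=147, Option 3=252, Option 4=104, Option 5=-164
Highest average = 252 → Option 3.
Row maxima: Option 1=340, Option 2=365, Option 3=360, Option 4=330, Option 5=15
Best best-case = 365 → Option 2.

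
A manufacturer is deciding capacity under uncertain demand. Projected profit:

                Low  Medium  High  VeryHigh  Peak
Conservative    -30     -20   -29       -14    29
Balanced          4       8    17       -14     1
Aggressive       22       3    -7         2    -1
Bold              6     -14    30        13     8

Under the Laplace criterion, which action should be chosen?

Row averages: Conservative=-12.8, Balanced=3.2, Aggressive=3.8, Bold=8.6
Highest average = 8.6 → Bold.

Bold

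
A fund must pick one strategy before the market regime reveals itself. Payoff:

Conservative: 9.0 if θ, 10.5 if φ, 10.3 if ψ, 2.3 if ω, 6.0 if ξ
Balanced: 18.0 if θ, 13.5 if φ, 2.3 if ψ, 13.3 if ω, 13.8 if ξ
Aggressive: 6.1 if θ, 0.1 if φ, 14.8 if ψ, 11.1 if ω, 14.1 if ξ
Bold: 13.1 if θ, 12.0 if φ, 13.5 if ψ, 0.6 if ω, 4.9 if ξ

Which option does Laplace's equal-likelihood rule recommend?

Balanced

Row averages: Conservative=7.62, Balanced=12.18, Aggressive=9.24, Bold=8.82
Highest average = 12.18 → Balanced.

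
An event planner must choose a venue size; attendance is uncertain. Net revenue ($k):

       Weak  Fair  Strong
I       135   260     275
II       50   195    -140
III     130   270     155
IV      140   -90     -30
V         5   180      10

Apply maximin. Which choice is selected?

Row minima: I=135, II=-140, III=130, IV=-90, V=5
Best worst-case = 135 → I.

I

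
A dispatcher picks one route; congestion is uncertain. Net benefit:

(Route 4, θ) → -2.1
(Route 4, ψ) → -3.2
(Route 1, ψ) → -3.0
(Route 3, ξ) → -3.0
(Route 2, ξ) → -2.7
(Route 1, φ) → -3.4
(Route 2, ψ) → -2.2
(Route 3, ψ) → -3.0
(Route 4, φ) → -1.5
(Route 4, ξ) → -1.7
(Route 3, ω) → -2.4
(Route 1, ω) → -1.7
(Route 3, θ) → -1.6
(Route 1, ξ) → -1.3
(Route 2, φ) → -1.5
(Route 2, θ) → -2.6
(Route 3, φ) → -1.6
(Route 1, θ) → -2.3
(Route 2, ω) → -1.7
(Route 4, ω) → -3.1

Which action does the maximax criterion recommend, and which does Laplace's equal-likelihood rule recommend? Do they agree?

maximax → Route 1; laplace → Route 2 (disagree)

Row maxima: Route 1=-1.3, Route 2=-1.5, Route 3=-1.6, Route 4=-1.5
Best best-case = -1.3 → Route 1.
Row averages: Route 1=-2.34, Route 2=-2.14, Route 3=-2.32, Route 4=-2.32
Highest average = -2.14 → Route 2.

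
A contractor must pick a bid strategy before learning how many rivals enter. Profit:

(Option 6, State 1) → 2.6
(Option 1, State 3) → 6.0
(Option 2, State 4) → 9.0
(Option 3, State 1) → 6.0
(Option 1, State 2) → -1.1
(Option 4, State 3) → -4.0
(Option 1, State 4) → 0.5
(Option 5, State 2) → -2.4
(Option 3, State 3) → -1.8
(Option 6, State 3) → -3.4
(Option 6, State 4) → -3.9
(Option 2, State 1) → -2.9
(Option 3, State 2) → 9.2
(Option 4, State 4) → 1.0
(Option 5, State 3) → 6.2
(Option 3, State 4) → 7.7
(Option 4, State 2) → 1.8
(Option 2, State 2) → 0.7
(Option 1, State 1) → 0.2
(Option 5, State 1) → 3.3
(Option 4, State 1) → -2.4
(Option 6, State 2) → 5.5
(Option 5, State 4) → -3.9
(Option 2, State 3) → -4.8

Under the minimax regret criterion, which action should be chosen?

Column bests: State 1=6.0, State 2=9.2, State 3=6.2, State 4=9.0.
Option 1 regrets: 5.8, 10.3, 0.2, 8.5 → max 10.3
Option 2 regrets: 8.9, 8.5, 11.0, 0.0 → max 11.0
Option 3 regrets: 0.0, 0.0, 8.0, 1.3 → max 8.0
Option 4 regrets: 8.4, 7.4, 10.2, 8.0 → max 10.2
Option 5 regrets: 2.7, 11.6, 0.0, 12.9 → max 12.9
Option 6 regrets: 3.4, 3.7, 9.6, 12.9 → max 12.9
Smallest max regret = 8.0 → Option 3.

Option 3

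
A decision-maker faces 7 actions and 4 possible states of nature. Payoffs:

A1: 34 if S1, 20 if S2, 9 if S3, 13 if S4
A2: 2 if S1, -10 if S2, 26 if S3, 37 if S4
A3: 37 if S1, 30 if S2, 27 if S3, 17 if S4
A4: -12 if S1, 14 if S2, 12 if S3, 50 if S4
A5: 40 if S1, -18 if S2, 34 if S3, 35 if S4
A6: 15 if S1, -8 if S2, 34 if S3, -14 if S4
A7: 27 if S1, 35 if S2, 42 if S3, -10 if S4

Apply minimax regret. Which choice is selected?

A3

Column bests: S1=40, S2=35, S3=42, S4=50.
A1 regrets: 6, 15, 33, 37 → max 37
A2 regrets: 38, 45, 16, 13 → max 45
A3 regrets: 3, 5, 15, 33 → max 33
A4 regrets: 52, 21, 30, 0 → max 52
A5 regrets: 0, 53, 8, 15 → max 53
A6 regrets: 25, 43, 8, 64 → max 64
A7 regrets: 13, 0, 0, 60 → max 60
Smallest max regret = 33 → A3.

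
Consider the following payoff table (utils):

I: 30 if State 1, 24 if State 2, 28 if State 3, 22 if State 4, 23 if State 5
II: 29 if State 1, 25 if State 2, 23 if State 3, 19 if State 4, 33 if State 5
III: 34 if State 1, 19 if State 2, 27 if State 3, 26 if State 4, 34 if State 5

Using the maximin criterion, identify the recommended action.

I

Row minima: I=22, II=19, III=19
Best worst-case = 22 → I.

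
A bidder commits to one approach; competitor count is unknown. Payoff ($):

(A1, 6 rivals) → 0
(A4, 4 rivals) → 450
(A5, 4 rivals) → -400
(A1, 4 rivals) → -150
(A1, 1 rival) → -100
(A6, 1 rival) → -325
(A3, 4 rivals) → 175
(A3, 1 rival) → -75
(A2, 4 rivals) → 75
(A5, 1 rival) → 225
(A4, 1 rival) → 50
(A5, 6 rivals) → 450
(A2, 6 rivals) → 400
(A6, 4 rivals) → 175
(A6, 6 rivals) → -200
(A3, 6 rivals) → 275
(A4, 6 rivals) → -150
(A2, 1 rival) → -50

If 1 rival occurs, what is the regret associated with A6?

Best payoff under 1 rival is 225.
Regret = 225 − (-325) = 550.

550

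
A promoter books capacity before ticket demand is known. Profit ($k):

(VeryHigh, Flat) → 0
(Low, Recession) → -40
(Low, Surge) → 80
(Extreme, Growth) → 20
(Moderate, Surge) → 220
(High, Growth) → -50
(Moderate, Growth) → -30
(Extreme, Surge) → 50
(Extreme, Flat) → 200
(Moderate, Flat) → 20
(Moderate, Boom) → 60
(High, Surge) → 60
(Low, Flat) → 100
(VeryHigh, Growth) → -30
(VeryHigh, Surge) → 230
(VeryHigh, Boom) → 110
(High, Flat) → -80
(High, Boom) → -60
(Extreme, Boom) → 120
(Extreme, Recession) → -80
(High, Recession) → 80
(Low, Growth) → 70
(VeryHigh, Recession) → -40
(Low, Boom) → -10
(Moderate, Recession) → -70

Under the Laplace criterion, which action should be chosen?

Extreme

Row averages: Low=40, Moderate=40, High=-10, VeryHigh=54, Extreme=62
Highest average = 62 → Extreme.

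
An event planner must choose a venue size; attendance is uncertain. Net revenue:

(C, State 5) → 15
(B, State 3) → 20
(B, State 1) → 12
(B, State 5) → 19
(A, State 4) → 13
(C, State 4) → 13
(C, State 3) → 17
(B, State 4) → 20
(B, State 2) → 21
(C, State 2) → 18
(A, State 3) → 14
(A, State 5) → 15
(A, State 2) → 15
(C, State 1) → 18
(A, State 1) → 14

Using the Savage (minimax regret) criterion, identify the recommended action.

Column bests: State 1=18, State 2=21, State 3=20, State 4=20, State 5=19.
A regrets: 4, 6, 6, 7, 4 → max 7
B regrets: 6, 0, 0, 0, 0 → max 6
C regrets: 0, 3, 3, 7, 4 → max 7
Smallest max regret = 6 → B.

B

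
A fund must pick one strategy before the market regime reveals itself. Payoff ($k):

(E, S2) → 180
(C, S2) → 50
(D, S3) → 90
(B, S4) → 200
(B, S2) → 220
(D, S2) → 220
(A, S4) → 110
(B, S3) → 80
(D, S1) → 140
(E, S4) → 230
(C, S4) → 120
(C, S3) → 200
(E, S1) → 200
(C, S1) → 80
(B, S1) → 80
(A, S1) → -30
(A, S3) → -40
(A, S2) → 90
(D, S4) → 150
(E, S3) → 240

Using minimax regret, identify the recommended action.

E

Column bests: S1=200, S2=220, S3=240, S4=230.
A regrets: 230, 130, 280, 120 → max 280
B regrets: 120, 0, 160, 30 → max 160
C regrets: 120, 170, 40, 110 → max 170
D regrets: 60, 0, 150, 80 → max 150
E regrets: 0, 40, 0, 0 → max 40
Smallest max regret = 40 → E.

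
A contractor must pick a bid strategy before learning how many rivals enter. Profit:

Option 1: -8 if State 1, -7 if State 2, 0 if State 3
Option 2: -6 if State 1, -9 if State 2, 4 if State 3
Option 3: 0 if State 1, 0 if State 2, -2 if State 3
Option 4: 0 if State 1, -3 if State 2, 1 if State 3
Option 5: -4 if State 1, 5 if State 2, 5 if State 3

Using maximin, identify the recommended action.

Row minima: Option 1=-8, Option 2=-9, Option 3=-2, Option 4=-3, Option 5=-4
Best worst-case = -2 → Option 3.

Option 3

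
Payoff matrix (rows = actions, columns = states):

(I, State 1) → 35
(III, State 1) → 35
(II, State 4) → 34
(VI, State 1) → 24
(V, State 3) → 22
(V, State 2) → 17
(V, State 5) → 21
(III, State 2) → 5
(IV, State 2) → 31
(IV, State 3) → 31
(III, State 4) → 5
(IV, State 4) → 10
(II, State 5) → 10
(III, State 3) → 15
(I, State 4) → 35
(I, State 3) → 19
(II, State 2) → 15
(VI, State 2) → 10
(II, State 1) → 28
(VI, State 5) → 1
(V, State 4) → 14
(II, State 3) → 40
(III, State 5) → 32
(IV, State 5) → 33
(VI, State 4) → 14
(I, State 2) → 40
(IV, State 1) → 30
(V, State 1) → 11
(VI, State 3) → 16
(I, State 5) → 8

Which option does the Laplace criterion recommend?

Row averages: I=27.4, II=25.4, III=18.4, IV=27, V=17, VI=13
Highest average = 27.4 → I.

I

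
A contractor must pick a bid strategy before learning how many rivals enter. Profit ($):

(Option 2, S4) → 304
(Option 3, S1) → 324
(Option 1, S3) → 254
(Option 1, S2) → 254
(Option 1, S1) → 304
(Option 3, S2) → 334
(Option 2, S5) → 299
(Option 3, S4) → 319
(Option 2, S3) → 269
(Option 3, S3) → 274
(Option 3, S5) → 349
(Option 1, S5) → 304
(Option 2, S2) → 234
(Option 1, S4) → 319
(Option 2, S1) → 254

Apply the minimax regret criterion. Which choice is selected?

Column bests: S1=324, S2=334, S3=274, S4=319, S5=349.
Option 1 regrets: 20, 80, 20, 0, 45 → max 80
Option 2 regrets: 70, 100, 5, 15, 50 → max 100
Option 3 regrets: 0, 0, 0, 0, 0 → max 0
Smallest max regret = 0 → Option 3.

Option 3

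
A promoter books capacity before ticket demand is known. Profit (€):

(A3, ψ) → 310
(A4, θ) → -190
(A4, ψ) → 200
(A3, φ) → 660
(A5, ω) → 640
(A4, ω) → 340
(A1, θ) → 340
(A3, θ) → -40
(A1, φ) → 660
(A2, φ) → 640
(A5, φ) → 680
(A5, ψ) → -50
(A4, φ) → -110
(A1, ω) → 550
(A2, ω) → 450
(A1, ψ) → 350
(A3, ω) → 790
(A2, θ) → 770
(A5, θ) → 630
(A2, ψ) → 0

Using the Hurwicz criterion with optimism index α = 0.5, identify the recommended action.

A1: 0.5·660 + 0.5·340 = 500
A2: 0.5·770 + 0.5·0 = 385
A3: 0.5·790 + 0.5·(-40) = 375
A4: 0.5·340 + 0.5·(-190) = 75
A5: 0.5·680 + 0.5·(-50) = 315
Highest Hurwicz score = 500 → A1.

A1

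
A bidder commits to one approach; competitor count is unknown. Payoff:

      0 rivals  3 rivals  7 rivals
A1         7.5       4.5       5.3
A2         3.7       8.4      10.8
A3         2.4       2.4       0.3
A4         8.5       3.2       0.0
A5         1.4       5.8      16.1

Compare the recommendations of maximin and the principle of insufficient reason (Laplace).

maximin → A1; laplace → A5 (disagree)

Row minima: A1=4.5, A2=3.7, A3=0.3, A4=0.0, A5=1.4
Best worst-case = 4.5 → A1.
Row averages: A1=173/30, A2=229/30, A3=1.7, A4=3.9, A5=233/30
Highest average = 233/30 → A5.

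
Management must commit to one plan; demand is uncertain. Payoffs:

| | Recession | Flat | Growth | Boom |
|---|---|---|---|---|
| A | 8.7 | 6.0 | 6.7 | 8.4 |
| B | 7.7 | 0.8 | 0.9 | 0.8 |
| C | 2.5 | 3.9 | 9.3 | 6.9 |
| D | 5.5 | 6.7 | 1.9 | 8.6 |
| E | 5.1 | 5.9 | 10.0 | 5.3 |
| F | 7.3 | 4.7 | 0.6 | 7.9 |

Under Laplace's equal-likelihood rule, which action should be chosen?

A

Row averages: A=7.45, B=2.55, C=5.65, D=5.675, E=6.575, F=5.125
Highest average = 7.45 → A.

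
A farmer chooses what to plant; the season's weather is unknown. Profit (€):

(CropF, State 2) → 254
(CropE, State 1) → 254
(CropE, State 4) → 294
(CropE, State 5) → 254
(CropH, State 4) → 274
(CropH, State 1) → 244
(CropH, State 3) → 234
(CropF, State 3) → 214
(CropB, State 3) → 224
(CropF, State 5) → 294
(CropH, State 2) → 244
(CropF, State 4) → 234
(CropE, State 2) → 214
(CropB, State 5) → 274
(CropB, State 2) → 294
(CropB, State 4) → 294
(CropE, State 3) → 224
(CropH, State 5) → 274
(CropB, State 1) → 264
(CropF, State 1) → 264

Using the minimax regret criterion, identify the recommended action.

CropB

Column bests: State 1=264, State 2=294, State 3=234, State 4=294, State 5=294.
CropF regrets: 0, 40, 20, 60, 0 → max 60
CropB regrets: 0, 0, 10, 0, 20 → max 20
CropE regrets: 10, 80, 10, 0, 40 → max 80
CropH regrets: 20, 50, 0, 20, 20 → max 50
Smallest max regret = 20 → CropB.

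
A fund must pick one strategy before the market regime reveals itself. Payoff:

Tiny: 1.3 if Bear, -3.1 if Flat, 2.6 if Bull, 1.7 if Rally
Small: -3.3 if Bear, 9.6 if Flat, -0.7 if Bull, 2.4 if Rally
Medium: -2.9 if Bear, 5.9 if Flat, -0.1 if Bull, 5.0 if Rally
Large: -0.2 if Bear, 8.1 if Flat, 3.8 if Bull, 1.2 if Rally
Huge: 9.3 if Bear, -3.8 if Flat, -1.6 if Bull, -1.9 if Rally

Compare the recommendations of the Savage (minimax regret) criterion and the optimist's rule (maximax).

minimax regret → Large; maximax → Small (disagree)

Column bests: Bear=9.3, Flat=9.6, Bull=3.8, Rally=5.0.
Tiny regrets: 8.0, 12.7, 1.2, 3.3 → max 12.7
Small regrets: 12.6, 0.0, 4.5, 2.6 → max 12.6
Medium regrets: 12.2, 3.7, 3.9, 0.0 → max 12.2
Large regrets: 9.5, 1.5, 0.0, 3.8 → max 9.5
Huge regrets: 0.0, 13.4, 5.4, 6.9 → max 13.4
Smallest max regret = 9.5 → Large.
Row maxima: Tiny=2.6, Small=9.6, Medium=5.9, Large=8.1, Huge=9.3
Best best-case = 9.6 → Small.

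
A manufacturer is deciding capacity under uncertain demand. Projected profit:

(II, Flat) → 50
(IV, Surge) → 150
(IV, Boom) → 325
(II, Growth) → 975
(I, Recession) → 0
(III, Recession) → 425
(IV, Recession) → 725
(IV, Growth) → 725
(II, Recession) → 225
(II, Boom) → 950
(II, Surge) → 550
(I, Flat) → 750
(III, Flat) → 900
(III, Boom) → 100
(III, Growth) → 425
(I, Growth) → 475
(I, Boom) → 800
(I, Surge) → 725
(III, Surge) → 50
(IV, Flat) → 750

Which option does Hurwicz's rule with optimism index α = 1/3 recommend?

II

I: 1/3·800 + 2/3·0 = 800/3
II: 1/3·975 + 2/3·50 = 1075/3
III: 1/3·900 + 2/3·50 = 1000/3
IV: 1/3·750 + 2/3·150 = 350
Highest Hurwicz score = 1075/3 → II.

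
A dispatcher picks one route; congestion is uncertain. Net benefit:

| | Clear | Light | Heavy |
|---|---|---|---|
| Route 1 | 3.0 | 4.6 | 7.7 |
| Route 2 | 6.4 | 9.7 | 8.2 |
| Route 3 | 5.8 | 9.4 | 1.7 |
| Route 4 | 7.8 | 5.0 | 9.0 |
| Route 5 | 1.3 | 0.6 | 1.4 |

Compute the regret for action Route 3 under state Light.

0.3

Best payoff under Light is 9.7.
Regret = 9.7 − 9.4 = 0.3.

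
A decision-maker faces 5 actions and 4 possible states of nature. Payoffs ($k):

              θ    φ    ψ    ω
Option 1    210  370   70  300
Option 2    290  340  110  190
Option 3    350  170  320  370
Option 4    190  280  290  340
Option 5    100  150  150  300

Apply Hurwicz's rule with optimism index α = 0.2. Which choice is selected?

Option 4

Option 1: 0.2·370 + 0.8·70 = 130
Option 2: 0.2·340 + 0.8·110 = 156
Option 3: 0.2·370 + 0.8·170 = 210
Option 4: 0.2·340 + 0.8·190 = 220
Option 5: 0.2·300 + 0.8·100 = 140
Highest Hurwicz score = 220 → Option 4.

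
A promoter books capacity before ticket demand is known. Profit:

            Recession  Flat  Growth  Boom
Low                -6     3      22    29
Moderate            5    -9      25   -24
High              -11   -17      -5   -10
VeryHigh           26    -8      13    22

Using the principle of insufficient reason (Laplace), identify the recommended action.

Row averages: Low=12, Moderate=-0.75, High=-10.75, VeryHigh=13.25
Highest average = 13.25 → VeryHigh.

VeryHigh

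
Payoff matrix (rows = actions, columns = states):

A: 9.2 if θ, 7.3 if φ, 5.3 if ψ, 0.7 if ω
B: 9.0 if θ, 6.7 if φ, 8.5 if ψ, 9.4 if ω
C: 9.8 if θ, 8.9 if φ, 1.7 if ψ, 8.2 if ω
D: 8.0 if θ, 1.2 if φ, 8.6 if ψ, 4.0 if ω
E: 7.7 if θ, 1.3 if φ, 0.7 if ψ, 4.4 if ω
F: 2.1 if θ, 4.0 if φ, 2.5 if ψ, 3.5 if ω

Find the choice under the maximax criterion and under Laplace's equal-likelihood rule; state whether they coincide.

Row maxima: A=9.2, B=9.4, C=9.8, D=8.6, E=7.7, F=4.0
Best best-case = 9.8 → C.
Row averages: A=5.625, B=8.4, C=7.15, D=5.45, E=3.525, F=3.025
Highest average = 8.4 → B.

maximax → C; laplace → B (disagree)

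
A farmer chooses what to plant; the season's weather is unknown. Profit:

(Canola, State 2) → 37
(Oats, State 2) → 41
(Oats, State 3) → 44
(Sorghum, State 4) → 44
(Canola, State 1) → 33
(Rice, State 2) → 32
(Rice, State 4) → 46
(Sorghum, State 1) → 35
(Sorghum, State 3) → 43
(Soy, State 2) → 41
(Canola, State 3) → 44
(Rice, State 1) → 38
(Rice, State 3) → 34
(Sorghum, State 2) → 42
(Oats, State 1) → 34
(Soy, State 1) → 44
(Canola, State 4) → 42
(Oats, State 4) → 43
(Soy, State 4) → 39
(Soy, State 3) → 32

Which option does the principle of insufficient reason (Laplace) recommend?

Sorghum

Row averages: Sorghum=41, Canola=39, Oats=40.5, Rice=37.5, Soy=39
Highest average = 41 → Sorghum.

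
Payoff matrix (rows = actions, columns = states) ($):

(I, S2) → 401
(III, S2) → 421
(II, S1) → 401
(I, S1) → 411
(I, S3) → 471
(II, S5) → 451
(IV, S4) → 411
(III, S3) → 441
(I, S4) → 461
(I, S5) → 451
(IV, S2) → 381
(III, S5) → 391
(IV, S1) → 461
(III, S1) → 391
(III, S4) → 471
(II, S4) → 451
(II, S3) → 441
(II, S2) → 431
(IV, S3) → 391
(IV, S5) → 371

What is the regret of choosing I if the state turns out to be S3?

Best payoff under S3 is 471.
Regret = 471 − 471 = 0.

0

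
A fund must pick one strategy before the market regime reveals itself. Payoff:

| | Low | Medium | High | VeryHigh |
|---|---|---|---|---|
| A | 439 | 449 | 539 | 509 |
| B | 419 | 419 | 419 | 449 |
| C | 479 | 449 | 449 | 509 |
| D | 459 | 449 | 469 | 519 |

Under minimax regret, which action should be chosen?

A

Column bests: Low=479, Medium=449, High=539, VeryHigh=519.
A regrets: 40, 0, 0, 10 → max 40
B regrets: 60, 30, 120, 70 → max 120
C regrets: 0, 0, 90, 10 → max 90
D regrets: 20, 0, 70, 0 → max 70
Smallest max regret = 40 → A.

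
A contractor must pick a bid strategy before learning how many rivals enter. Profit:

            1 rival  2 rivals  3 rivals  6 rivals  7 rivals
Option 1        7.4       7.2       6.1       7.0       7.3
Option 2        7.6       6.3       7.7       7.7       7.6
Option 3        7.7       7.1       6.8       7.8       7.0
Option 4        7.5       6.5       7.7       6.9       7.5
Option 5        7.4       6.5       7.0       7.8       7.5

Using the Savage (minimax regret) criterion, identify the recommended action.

Column bests: 1 rival=7.7, 2 rivals=7.2, 3 rivals=7.7, 6 rivals=7.8, 7 rivals=7.6.
Option 1 regrets: 0.3, 0.0, 1.6, 0.8, 0.3 → max 1.6
Option 2 regrets: 0.1, 0.9, 0.0, 0.1, 0.0 → max 0.9
Option 3 regrets: 0.0, 0.1, 0.9, 0.0, 0.6 → max 0.9
Option 4 regrets: 0.2, 0.7, 0.0, 0.9, 0.1 → max 0.9
Option 5 regrets: 0.3, 0.7, 0.7, 0.0, 0.1 → max 0.7
Smallest max regret = 0.7 → Option 5.

Option 5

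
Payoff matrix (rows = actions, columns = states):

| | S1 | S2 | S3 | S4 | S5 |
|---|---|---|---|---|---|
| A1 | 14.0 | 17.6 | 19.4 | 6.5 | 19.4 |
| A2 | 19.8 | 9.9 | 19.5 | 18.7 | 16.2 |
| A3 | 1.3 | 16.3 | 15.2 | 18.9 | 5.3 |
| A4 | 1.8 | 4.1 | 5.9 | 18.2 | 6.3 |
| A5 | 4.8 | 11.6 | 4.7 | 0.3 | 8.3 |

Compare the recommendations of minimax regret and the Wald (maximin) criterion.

minimax regret → A2; maximin → A2 (agree)

Column bests: S1=19.8, S2=17.6, S3=19.5, S4=18.9, S5=19.4.
A1 regrets: 5.8, 0.0, 0.1, 12.4, 0.0 → max 12.4
A2 regrets: 0.0, 7.7, 0.0, 0.2, 3.2 → max 7.7
A3 regrets: 18.5, 1.3, 4.3, 0.0, 14.1 → max 18.5
A4 regrets: 18.0, 13.5, 13.6, 0.7, 13.1 → max 18.0
A5 regrets: 15.0, 6.0, 14.8, 18.6, 11.1 → max 18.6
Smallest max regret = 7.7 → A2.
Row minima: A1=6.5, A2=9.9, A3=1.3, A4=1.8, A5=0.3
Best worst-case = 9.9 → A2.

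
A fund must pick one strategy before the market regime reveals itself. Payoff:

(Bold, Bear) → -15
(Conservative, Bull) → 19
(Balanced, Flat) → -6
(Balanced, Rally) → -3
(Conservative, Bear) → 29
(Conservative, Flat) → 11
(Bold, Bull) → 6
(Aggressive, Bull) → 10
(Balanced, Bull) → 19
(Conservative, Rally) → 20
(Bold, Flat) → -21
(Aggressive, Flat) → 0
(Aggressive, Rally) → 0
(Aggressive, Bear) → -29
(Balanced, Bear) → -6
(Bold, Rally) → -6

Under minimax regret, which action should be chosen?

Column bests: Bear=29, Flat=11, Bull=19, Rally=20.
Conservative regrets: 0, 0, 0, 0 → max 0
Balanced regrets: 35, 17, 0, 23 → max 35
Aggressive regrets: 58, 11, 9, 20 → max 58
Bold regrets: 44, 32, 13, 26 → max 44
Smallest max regret = 0 → Conservative.

Conservative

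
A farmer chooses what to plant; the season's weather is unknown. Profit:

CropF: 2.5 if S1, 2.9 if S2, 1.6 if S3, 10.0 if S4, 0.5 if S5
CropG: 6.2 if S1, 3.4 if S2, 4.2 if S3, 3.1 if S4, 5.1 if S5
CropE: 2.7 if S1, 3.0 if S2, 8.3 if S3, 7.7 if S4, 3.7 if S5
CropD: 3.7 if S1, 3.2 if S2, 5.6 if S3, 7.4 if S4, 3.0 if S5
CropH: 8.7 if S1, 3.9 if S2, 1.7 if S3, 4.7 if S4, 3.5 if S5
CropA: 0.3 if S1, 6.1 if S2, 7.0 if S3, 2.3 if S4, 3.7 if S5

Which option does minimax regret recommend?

CropD

Column bests: S1=8.7, S2=6.1, S3=8.3, S4=10.0, S5=5.1.
CropF regrets: 6.2, 3.2, 6.7, 0.0, 4.6 → max 6.7
CropG regrets: 2.5, 2.7, 4.1, 6.9, 0.0 → max 6.9
CropE regrets: 6.0, 3.1, 0.0, 2.3, 1.4 → max 6.0
CropD regrets: 5.0, 2.9, 2.7, 2.6, 2.1 → max 5.0
CropH regrets: 0.0, 2.2, 6.6, 5.3, 1.6 → max 6.6
CropA regrets: 8.4, 0.0, 1.3, 7.7, 1.4 → max 8.4
Smallest max regret = 5.0 → CropD.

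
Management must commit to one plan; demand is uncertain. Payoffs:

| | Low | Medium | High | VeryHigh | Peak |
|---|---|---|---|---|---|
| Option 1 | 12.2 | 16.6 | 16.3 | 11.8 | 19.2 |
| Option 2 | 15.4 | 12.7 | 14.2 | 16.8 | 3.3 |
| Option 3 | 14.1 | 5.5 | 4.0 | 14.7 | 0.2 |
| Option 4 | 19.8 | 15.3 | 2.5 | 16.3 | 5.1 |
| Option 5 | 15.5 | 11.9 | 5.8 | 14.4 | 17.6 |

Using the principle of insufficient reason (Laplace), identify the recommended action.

Row averages: Option 1=15.22, Option 2=12.48, Option 3=7.7, Option 4=11.8, Option 5=13.04
Highest average = 15.22 → Option 1.

Option 1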